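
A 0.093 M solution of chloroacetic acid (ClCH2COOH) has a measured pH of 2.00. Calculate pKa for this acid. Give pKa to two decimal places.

pKa = 2.92

[H+] = 10^(-2.00) = 1.00 × 10^-2 M
At equilibrium [HA] = 0.093 − 1.00 × 10^-2 = 8.30 × 10^-2 M
Ka = [H+][A-]/[HA] = (1.00 × 10^-2)² / 8.30 × 10^-2 = 1.20 × 10^-3
pKa = -log(1.20 × 10^-3) = 2.92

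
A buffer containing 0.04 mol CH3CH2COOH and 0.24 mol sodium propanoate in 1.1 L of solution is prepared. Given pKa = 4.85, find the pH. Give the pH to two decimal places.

pH = pKa + log([A⁻]/[HA]) = 4.85 + log(0.24/0.04)
pH = 4.85 + (+0.778) = 5.63

pH = 5.63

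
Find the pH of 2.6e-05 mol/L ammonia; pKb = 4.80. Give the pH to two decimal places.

pH = 9.14

NH3 + H2O ⇌ NH4+ + OH-
Kb = 10^(−4.80) = 1.58 × 10^-5
From the ICE table, Kb = x²/(2.6e-05 − x) = 1.58 × 10^-5.
The 5% rule fails; solving x² + Kb·x − Kb·C₀ = 0 exactly:
x = [−1.58e-05 + √(1.58e-05² + 1.64e-09)]/2 = 1.39 × 10^-5 M
pOH = −log(1.39 × 10^-5) = 4.86; pH = 14.00 − 4.86 = 9.14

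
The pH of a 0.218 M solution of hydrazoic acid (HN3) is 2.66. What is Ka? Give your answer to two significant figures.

Ka = 2.2 × 10^-5

[H+] = 10^(-2.66) = 2.19 × 10^-3 M
At equilibrium [HA] = 0.218 − 2.19 × 10^-3 = 2.16 × 10^-1 M
Ka = [H+][A-]/[HA] = (2.19 × 10^-3)² / 2.16 × 10^-1 = 2.2 × 10^-5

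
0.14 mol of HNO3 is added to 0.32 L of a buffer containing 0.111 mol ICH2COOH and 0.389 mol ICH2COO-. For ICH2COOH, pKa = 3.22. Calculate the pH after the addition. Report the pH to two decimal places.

pH = 3.22

After neutralization: n(ICH2COOH) = 0.251 mol, n(ICH2COO-) = 0.249 mol.
Henderson–Hasselbalch with mole ratio 0.249/0.251: pH = 3.22 + (-0.003)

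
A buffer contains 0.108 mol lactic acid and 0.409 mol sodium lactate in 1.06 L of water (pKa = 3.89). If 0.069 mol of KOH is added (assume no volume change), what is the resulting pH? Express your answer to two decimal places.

OH- converts CH3CH(OH)COOH to CH3CH(OH)COO-: CH3CH(OH)COOH → 0.039 mol, CH3CH(OH)COO- → 0.478 mol.
Henderson–Hasselbalch with mole ratio 0.478/0.039: pH = 3.89 + (+1.088)

pH = 4.98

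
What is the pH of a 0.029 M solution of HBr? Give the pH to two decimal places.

HBr is a strong acid and dissociates completely, so [H+] = 0.029 M.
pH = -log(0.029) = 1.54

pH = 1.54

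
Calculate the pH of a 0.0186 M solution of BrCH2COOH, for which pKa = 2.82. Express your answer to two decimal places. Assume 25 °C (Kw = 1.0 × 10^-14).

BrCH2COOH ⇌ BrCH2COO- + H+
Ka = 10^(−2.82) = 1.51 × 10^-3
From the ICE table, Ka = [H+]²/(0.0186 − [H+]) = 1.51 × 10^-3.
The 5% rule fails; solving [H+]² + Ka·[H+] − Ka·C₀ = 0 exactly:
[H+] = [−0.00151 + √(0.00151² + 0.000112)]/2 = 4.60 × 10^-3 M
pH = −log[H+] = −log(4.60 × 10^-3) = 2.34

pH = 2.34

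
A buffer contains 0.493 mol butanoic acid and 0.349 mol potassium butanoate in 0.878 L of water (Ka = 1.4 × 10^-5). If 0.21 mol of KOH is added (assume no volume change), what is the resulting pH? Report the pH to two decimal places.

After neutralization: n(CH3(CH2)2COOH) = 0.283 mol, n(CH3(CH2)2COO-) = 0.559 mol.
pKa = −log(1.4 × 10^-5) = 4.854
pH = pKa + log([A⁻]/[HA]) = 4.854 + log(0.559/0.283) = 4.854 +0.296

pH = 5.15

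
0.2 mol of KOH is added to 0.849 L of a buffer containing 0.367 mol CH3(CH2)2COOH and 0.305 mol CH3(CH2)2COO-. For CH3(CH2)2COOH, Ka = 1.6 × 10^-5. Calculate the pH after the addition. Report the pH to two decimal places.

pH = 5.28

After neutralization: n(CH3(CH2)2COOH) = 0.167 mol, n(CH3(CH2)2COO-) = 0.505 mol.
pKa = −log(1.6 × 10^-5) = 4.796
Henderson–Hasselbalch with mole ratio 0.505/0.167: pH = 4.796 + (+0.481)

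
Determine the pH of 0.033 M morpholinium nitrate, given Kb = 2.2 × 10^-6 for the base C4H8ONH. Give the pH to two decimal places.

pH = 4.91

C4H8ONH2+ is the conjugate acid of the weak base C4H8ONH.
Ka = Kw/Kb = 1.0×10^-14 / 2.2 × 10^-6 = 4.55 × 10^-9
Ka = [H+]²/(0.033 − [H+]) = 4.55 × 10^-9
Neglecting [H+] in the denominator: [H+] = √(4.55 × 10^-9 × 0.033) = 1.23 × 10^-5 M
([H+]/C₀ = 0.037% < 5%, so the approximation holds.)
pH = −log(1.23 × 10^-5) = 4.91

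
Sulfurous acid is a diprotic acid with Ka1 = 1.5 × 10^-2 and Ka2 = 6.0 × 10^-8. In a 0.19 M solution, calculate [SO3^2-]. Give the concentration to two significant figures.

First ionization gives [H+] ≈ [HSO3-] = 4.64 × 10^-2 M.
Second step: Ka2 = [H+][SO3^2-]/[HSO3-] ≈ [SO3^2-] (since [H+] ≈ [HSO3-]).
So [SO3^2-] ≈ Ka2.

6.0 × 10^-8 M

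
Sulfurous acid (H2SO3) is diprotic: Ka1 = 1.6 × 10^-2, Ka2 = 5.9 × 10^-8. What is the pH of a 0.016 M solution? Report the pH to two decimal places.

Since Ka1 ≫ Ka2, the first ionization dominates [H+].
Ka1 = x²/(0.016 − x) = 1.6 × 10^-2
Solving the quadratic: x = (−Ka1 + √(Ka1² + 4·Ka1·C₀))/2 = 9.89 × 10^-3 M
pH = −log(9.89 × 10^-3) = 2.00

pH = 2.00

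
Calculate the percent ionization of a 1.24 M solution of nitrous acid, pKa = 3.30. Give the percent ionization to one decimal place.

2.0%

HNO2 ⇌ NO2- + H+; let x = [H+] at equilibrium.
Ka = 10^(−3.30) = 5.01 × 10^-4
x ≈ √(Ka·C₀) = √(5.01 × 10^-4 × 1.24) = 2.49 × 10^-2 M
% ionization = x/C₀ × 100% = 2.49 × 10^-2/1.24 × 100% = 2.0%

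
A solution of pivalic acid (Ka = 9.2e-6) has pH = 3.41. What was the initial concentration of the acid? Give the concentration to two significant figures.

[H+] = 10^(-3.41) = 3.89 × 10^-4 M = x
Ka = x²/(C₀ − x) ⇒ C₀ = x + x²/Ka
C₀ = 3.89 × 10^-4 + (3.89 × 10^-4)²/(9.2 × 10^-6) = 1.68 × 10^-2 M

C₀ = 1.7 × 10^-2 M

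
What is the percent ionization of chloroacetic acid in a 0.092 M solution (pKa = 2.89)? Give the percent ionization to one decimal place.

ClCH2COOH ⇌ ClCH2COO- + H+; let x = [H+] at equilibrium.
Ka = 10^(−2.89) = 1.29 × 10^-3
Solve x² + 0.00129x − 0.000119 = 0 → x = 1.03 × 10^-2 M
Fraction ionized = 1.03 × 10^-2 / 0.092 = 0.1120 → 11.2%

11.2%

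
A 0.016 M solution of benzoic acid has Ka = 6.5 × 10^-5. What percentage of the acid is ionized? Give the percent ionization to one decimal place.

6.2%

C6H5COOH ⇌ C6H5COO- + H+; let x = [H+] at equilibrium.
Solve x² + 6.5e-05x − 1.04e-06 = 0 → x = 9.88 × 10^-4 M
Fraction ionized = 9.88 × 10^-4 / 0.016 = 0.0617 → 6.2%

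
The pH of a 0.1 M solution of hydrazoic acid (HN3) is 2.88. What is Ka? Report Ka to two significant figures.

[H+] = 10^(-2.88) = 1.32 × 10^-3 M
At equilibrium [HA] = 0.1 − 1.32 × 10^-3 = 9.87 × 10^-2 M
Ka = [H+][A-]/[HA] = (1.32 × 10^-3)² / 9.87 × 10^-2 = 1.8 × 10^-5

Ka = 1.8 × 10^-5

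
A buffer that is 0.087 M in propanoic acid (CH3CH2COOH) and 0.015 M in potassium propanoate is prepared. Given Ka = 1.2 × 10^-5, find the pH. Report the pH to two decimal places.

pKa = −log(1.2 × 10^-5) = 4.921
pH = pKa + log([A⁻]/[HA]) = 4.921 + log(0.015/0.087)
pH = 4.921 + (-0.763) = 4.16

pH = 4.16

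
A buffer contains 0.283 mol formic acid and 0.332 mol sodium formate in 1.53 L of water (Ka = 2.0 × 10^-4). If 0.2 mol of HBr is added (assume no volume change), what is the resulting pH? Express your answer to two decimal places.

pH = 3.14

After neutralization: n(HCOOH) = 0.483 mol, n(HCOO-) = 0.132 mol.
pKa = −log(2.0 × 10^-4) = 3.699
pH = pKa + log([A⁻]/[HA]) = 3.699 + log(0.132/0.483) = 3.699 -0.563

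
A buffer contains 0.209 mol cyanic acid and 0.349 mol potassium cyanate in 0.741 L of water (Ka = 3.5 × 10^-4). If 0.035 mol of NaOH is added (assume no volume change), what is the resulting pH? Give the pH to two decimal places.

OH- converts HOCN to OCN-: HOCN → 0.174 mol, OCN- → 0.384 mol.
pKa = −log(3.5 × 10^-4) = 3.456
Henderson–Hasselbalch with mole ratio 0.384/0.174: pH = 3.456 + (+0.344)

pH = 3.80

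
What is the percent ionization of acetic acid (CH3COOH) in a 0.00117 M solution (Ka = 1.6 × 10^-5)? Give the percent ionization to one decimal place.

CH3COOH ⇌ CH3COO- + H+; let x = [H+] at equilibrium.
Ka = x²/(C₀ − x); solving the quadratic gives x = 1.29 × 10^-4 M.
Fraction ionized = 1.29 × 10^-4 / 0.00117 = 0.1103 → 11.0%

11.0%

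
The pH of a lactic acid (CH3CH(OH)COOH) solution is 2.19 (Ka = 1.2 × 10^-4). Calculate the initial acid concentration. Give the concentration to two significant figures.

C₀ = 3.5 × 10^-1 M

[H+] = 10^(-2.19) = 6.46 × 10^-3 M = x
Ka = x²/(C₀ − x) ⇒ C₀ = x + x²/Ka
C₀ = 6.46 × 10^-3 + (6.46 × 10^-3)²/(1.2 × 10^-4) = 3.54 × 10^-1 M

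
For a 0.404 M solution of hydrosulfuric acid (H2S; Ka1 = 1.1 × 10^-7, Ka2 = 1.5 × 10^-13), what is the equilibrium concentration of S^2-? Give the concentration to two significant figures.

First ionization gives [H+] ≈ [HS-] = 2.11 × 10^-4 M.
Second step: Ka2 = [H+][S^2-]/[HS-] ≈ [S^2-] (since [H+] ≈ [HS-]).
So [S^2-] ≈ Ka2.

1.5 × 10^-13 M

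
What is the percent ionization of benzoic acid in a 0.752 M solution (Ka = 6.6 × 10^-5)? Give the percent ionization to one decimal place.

0.9%

C6H5COOH ⇌ C6H5COO- + H+; let x = [H+] at equilibrium.
x ≈ √(Ka·C₀) = √(6.6 × 10^-5 × 0.752) = 7.04 × 10^-3 M
Fraction ionized = 7.04 × 10^-3 / 0.752 = 0.0094 → 0.9%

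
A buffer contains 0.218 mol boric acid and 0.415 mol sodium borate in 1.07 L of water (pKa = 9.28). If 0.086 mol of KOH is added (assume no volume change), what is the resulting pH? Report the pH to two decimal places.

After neutralization: n(B(OH)3) = 0.132 mol, n(B(OH)4-) = 0.501 mol.
Henderson–Hasselbalch with mole ratio 0.501/0.132: pH = 9.28 + (+0.579)

pH = 9.86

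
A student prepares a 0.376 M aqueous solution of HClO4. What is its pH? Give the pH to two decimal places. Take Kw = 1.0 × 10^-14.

pH = 0.42

HClO4 is a strong acid and dissociates completely, so [H+] = 0.376 M.
pH = -log(0.376) = 0.42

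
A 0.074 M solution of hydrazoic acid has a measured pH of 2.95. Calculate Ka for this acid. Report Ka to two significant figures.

Ka = 1.7 × 10^-5

[H+] = 10^(-2.95) = 1.12 × 10^-3 M
At equilibrium [HA] = 0.074 − 1.12 × 10^-3 = 7.29 × 10^-2 M
Ka = [H+][A-]/[HA] = (1.12 × 10^-3)² / 7.29 × 10^-2 = 1.7 × 10^-5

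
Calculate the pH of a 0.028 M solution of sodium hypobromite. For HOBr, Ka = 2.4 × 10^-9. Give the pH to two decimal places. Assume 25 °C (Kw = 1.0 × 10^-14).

OBr- is the conjugate base of the weak acid HOBr.
Kb = Kw/Ka = 1.0×10^-14 / 2.4 × 10^-9 = 4.17 × 10^-6
Let x = [OH-] at equilibrium. Kb = x²/(0.028 − x).
Since Kb ≪ C₀, x ≈ √(Kb·C₀) = 3.42 × 10^-4 M.
(x/C₀ = 1.2% < 5%, so the approximation holds.)
pOH = 3.47, so pH = 14.00 − pOH = 10.53

pH = 10.53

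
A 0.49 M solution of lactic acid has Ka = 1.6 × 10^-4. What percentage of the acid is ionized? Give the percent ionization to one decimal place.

CH3CH(OH)COOH ⇌ CH3CH(OH)COO- + H+; let x = [H+] at equilibrium.
x ≈ √(Ka·C₀) = √(1.6 × 10^-4 × 0.49) = 8.85 × 10^-3 M
Fraction ionized = 8.85 × 10^-3 / 0.49 = 0.0181 → 1.8%

1.8%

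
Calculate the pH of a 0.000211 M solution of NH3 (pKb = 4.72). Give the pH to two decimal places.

pH = 9.74

NH3 + H2O ⇌ NH4+ + OH-
Kb = 10^(−4.72) = 1.91 × 10^-5
Kb = [OH-]²/(0.000211 − [OH-]) = 1.91 × 10^-5
[OH-] is not negligible relative to C₀; solve [OH-]² + 1.91e-05·[OH-] − 4.03e-09 = 0.
[OH-] = (−Kb + √(Kb² + 4·Kb·C₀))/2 = 5.46 × 10^-5 M
pOH = 4.26, so pH = 14.00 − pOH = 9.74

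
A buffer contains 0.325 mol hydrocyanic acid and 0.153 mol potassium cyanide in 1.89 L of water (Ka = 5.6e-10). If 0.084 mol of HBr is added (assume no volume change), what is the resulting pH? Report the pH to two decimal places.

Added H+ converts CN- to HCN: HCN → 0.409 mol, CN- → 0.069 mol.
pKa = −log(5.6 × 10^-10) = 9.252
pH = pKa + log(n_CN-/n_HCN) = 9.252 + log(0.069/0.409) = 9.252 + (-0.773)

pH = 8.48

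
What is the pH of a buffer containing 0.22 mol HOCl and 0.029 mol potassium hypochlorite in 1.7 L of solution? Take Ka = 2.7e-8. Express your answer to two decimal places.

pKa = −log(2.7 × 10^-8) = 7.569
Henderson–Hasselbalch: pH = pKa + log([OCl-]/[HOCl]) = 7.569 + log(0.029/0.22)
pH = 7.569 + (-0.880) = 6.69

pH = 6.69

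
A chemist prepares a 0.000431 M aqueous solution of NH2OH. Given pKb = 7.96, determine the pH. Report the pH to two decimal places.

pH = 8.34

NH2OH + H2O ⇌ NH3OH+ + OH-
Kb = 10^(−7.96) = 1.10 × 10^-8
Kb = x²/(0.000431 − x) = 1.10 × 10^-8
Neglecting x in the denominator: x = √(1.10 × 10^-8 × 0.000431) = 2.18 × 10^-6 M
Check: 0.51% ionized — well under 5%, approximation valid.
pOH = 5.66, so pH = 14.00 − pOH = 8.34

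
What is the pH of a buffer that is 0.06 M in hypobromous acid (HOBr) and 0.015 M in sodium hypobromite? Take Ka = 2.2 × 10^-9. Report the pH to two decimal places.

pKa = −log(2.2 × 10^-9) = 8.658
Using pH = pKa + log([base]/[acid]) with [base]/[acid] = 0.015/0.06:
pH = 8.658 + (-0.602) = 8.06

pH = 8.06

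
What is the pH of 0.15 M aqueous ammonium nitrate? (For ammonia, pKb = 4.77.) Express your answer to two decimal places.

NH4+ is the conjugate acid of the weak base NH3.
Kb = 10^(−4.77) = 1.70 × 10^-5
Ka = Kw/Kb = 1.0×10^-14 / 1.70 × 10^-5 = 5.88 × 10^-10
Let x = [H+] at equilibrium. Ka = x²/(0.15 − x).
Assume x ≪ 0.15: x ≈ √(5.88 × 10^-10 × 0.15) = 9.39 × 10^-6 M
pH = −log(9.39 × 10^-6) = 5.03

pH = 5.03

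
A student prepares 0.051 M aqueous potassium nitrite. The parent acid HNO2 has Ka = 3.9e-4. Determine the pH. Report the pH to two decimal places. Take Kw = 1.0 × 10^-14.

NO2- is the conjugate base of the weak acid HNO2.
Kb = Kw/Ka = 1.0×10^-14 / 3.9 × 10^-4 = 2.56 × 10^-11
Let x = [OH-] at equilibrium. Kb = x²/(0.051 − x).
Neglecting x in the denominator: x = √(2.56 × 10^-11 × 0.051) = 1.14 × 10^-6 M
pOH = 5.94, so pH = 14.00 − pOH = 8.06

pH = 8.06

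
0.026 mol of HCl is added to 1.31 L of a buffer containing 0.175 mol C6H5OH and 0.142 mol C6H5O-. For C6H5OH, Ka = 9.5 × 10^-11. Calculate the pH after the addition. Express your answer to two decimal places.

pH = 9.78

After neutralization: n(C6H5OH) = 0.201 mol, n(C6H5O-) = 0.116 mol.
pKa = −log(9.5 × 10^-11) = 10.022
Henderson–Hasselbalch with mole ratio 0.116/0.201: pH = 10.022 + (-0.239)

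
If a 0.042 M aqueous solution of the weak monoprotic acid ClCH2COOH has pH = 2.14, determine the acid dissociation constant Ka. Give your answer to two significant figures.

Ka = 1.5 × 10^-3

[H+] = 10^(-2.14) = 7.24 × 10^-3 M
At equilibrium [HA] = 0.042 − 7.24 × 10^-3 = 3.48 × 10^-2 M
Ka = [H+][A-]/[HA] = (7.24 × 10^-3)² / 3.48 × 10^-2 = 1.5 × 10^-3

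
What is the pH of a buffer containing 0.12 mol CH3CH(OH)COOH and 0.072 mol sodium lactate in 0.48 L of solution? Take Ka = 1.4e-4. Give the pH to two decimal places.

pKa = −log(1.4 × 10^-4) = 3.854
Using pH = pKa + log([base]/[acid]) with [base]/[acid] = 0.072/0.12:
pH = 3.854 + (-0.222) = 3.63

pH = 3.63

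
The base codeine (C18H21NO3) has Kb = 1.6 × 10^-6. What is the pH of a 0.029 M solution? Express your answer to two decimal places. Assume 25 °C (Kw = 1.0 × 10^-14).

pH = 10.33

C18H21NO3 + H2O ⇌ C18H22NO3+ + OH-
From the ICE table, Kb = x²/(0.029 − x) = 1.6 × 10^-6.
Since Kb ≪ C₀, x ≈ √(Kb·C₀) = 2.15 × 10^-4 M.
(x/C₀ = 0.74% < 5%, so the approximation holds.)
pOH = 3.67, so pH = 14.00 − pOH = 10.33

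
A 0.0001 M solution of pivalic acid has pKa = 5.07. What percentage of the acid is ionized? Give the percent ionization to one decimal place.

25.2%

(CH3)3CCOOH ⇌ (CH3)3CCOO- + H+; let x = [H+] at equilibrium.
Ka = 10^(−5.07) = 8.51 × 10^-6
Solve x² + 8.51e-06x − 8.51e-10 = 0 → x = 2.52 × 10^-5 M
% ionization = x/C₀ × 100% = 2.52 × 10^-5/0.0001 × 100% = 25.2%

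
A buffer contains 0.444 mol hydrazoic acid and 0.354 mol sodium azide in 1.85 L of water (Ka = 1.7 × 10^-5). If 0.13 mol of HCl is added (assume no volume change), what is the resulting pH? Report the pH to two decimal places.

pH = 4.36

Added H+ converts N3- to HN3: HN3 → 0.574 mol, N3- → 0.224 mol.
pKa = −log(1.7 × 10^-5) = 4.770
Henderson–Hasselbalch with mole ratio 0.224/0.574: pH = 4.770 + (-0.409)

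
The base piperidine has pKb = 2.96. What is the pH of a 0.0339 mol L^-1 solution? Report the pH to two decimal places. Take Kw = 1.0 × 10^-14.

pH = 11.75

C5H10NH + H2O ⇌ C5H10NH2+ + OH-
Kb = 10^(−2.96) = 1.10 × 10^-3
Kb = x²/(0.0339 − x) = 1.10 × 10^-3
The 5% rule fails; solving x² + Kb·x − Kb·C₀ = 0 exactly:
x = (−Kb + √(Kb² + 4·Kb·C₀))/2 = 5.58 × 10^-3 M
pOH = 2.25, so pH = 14.00 − pOH = 11.75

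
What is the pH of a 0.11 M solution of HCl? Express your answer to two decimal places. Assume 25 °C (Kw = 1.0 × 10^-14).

HCl is a strong acid and dissociates completely, so [H+] = 0.11 M.
pH = -log(0.11) = 0.96

pH = 0.96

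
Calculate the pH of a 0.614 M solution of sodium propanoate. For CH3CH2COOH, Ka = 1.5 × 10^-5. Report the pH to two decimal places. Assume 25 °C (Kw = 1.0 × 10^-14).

pH = 9.31

CH3CH2COO- is the conjugate base of the weak acid CH3CH2COOH.
Kb = Kw/Ka = 1.0×10^-14 / 1.5 × 10^-5 = 6.67 × 10^-10
Kb = x²/(0.614 − x) = 6.67 × 10^-10
Neglecting x in the denominator: x = √(6.67 × 10^-10 × 0.614) = 2.02 × 10^-5 M
Check: 0.0033% ionized — well under 5%, approximation valid.
pOH = 4.69, so pH = 14.00 − pOH = 9.31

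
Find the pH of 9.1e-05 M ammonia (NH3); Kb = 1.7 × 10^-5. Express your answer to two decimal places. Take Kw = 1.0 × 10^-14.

pH = 9.50

NH3 + H2O ⇌ NH4+ + OH-
Kb = [OH-]²/(9.1e-05 − [OH-]) = 1.7 × 10^-5
The 5% rule fails; solving [OH-]² + Kb·[OH-] − Kb·C₀ = 0 exactly:
[OH-] = [−1.7e-05 + √(1.7e-05² + 6.19e-09)]/2 = 3.17 × 10^-5 M
pOH = 4.50, so pH = 14.00 − pOH = 9.50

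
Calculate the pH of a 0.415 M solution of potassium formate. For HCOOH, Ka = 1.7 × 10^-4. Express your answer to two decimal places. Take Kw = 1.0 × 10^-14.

pH = 8.69

HCOO- is the conjugate base of the weak acid HCOOH.
Kb = Kw/Ka = 1.0×10^-14 / 1.7 × 10^-4 = 5.88 × 10^-11
From the ICE table, Kb = [OH-]²/(0.415 − [OH-]) = 5.88 × 10^-11.
Assume [OH-] ≪ 0.415: [OH-] ≈ √(5.88 × 10^-11 × 0.415) = 4.94 × 10^-6 M
Check: 0.0012% ionized — well under 5%, approximation valid.
pOH = 5.31, so pH = 14.00 − pOH = 8.69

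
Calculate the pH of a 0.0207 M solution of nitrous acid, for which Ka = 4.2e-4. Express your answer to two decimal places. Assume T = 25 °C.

pH = 2.56

HNO2 ⇌ NO2- + H+
Ka = [H+]²/(0.0207 − [H+]) = 4.2 × 10^-4
The 5% rule fails; solving [H+]² + Ka·[H+] − Ka·C₀ = 0 exactly:
[H+] = (−Ka + √(Ka² + 4·Ka·C₀))/2 = 2.75 × 10^-3 M
pH = −log(2.75 × 10^-3) = 2.56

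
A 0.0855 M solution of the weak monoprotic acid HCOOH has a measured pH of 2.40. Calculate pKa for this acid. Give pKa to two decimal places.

[H+] = 10^(-2.40) = 3.98 × 10^-3 M
At equilibrium [HA] = 0.0855 − 3.98 × 10^-3 = 8.15 × 10^-2 M
Ka = [H+][A-]/[HA] = (3.98 × 10^-3)² / 8.15 × 10^-2 = 1.94 × 10^-4
pKa = -log(1.94 × 10^-4) = 3.71

pKa = 3.71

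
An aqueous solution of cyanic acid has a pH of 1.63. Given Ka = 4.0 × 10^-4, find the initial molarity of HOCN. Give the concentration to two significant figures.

C₀ = 1.4 M

[H+] = 10^(-1.63) = 2.34 × 10^-2 M = x
Ka = x²/(C₀ − x) ⇒ C₀ = x + x²/Ka
C₀ = 2.34 × 10^-2 + (2.34 × 10^-2)²/(4.0 × 10^-4) = 1.39 M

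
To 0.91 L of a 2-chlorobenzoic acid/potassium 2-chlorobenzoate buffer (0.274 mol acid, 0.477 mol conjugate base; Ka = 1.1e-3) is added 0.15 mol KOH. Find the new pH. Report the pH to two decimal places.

After neutralization: n(ClC6H4COOH) = 0.124 mol, n(ClC6H4COO-) = 0.627 mol.
pKa = −log(1.1 × 10^-3) = 2.959
pH = pKa + log([A⁻]/[HA]) = 2.959 + log(0.627/0.124) = 2.959 +0.704

pH = 3.66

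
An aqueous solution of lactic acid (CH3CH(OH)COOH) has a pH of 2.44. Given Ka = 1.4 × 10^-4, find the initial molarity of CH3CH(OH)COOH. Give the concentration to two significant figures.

[H+] = 10^(-2.44) = 3.63 × 10^-3 M = x
Ka = x²/(C₀ − x) ⇒ C₀ = x + x²/Ka
C₀ = 3.63 × 10^-3 + (3.63 × 10^-3)²/(1.4 × 10^-4) = 9.78 × 10^-2 M

C₀ = 9.8 × 10^-2 M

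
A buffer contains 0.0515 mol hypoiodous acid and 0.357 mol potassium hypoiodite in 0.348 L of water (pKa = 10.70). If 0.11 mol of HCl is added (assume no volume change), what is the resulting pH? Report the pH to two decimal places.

pH = 10.88

After neutralization: n(HOI) = 0.162 mol, n(OI-) = 0.247 mol.
pH = pKa + log([A⁻]/[HA]) = 10.70 + log(0.247/0.162) = 10.70 +0.183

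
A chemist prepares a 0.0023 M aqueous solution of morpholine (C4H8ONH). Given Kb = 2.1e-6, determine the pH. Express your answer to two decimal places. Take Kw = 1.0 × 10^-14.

pH = 9.84

C4H8ONH + H2O ⇌ C4H8ONH2+ + OH-
Kb = [OH-]²/(0.0023 − [OH-]) = 2.1 × 10^-6
Since Kb ≪ C₀, [OH-] ≈ √(Kb·C₀) = 6.95 × 10^-5 M.
pOH = −log(6.95 × 10^-5) = 4.16; pH = 14.00 − 4.16 = 9.84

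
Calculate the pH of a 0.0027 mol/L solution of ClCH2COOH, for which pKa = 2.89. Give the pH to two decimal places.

pH = 2.88

ClCH2COOH ⇌ ClCH2COO- + H+
Ka = 10^(−2.89) = 1.29 × 10^-3
Let x = [H+] at equilibrium. Ka = x²/(0.0027 − x).
The 5% rule fails; solving x² + Ka·x − Ka·C₀ = 0 exactly:
x = [−0.00129 + √(0.00129² + 1.39e-05)]/2 = 1.33 × 10^-3 M
pH = −log(1.33 × 10^-3) = 2.88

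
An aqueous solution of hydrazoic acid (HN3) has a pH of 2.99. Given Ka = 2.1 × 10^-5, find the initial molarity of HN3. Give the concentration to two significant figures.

C₀ = 5.1 × 10^-2 M

[H+] = 10^(-2.99) = 1.02 × 10^-3 M = x
Ka = x²/(C₀ − x) ⇒ C₀ = x + x²/Ka
C₀ = 1.02 × 10^-3 + (1.02 × 10^-3)²/(2.1 × 10^-5) = 5.06 × 10^-2 M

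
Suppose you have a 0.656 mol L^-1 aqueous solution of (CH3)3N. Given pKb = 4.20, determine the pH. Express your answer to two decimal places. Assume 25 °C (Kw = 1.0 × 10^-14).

(CH3)3N + H2O ⇌ (CH3)3NH+ + OH-
Kb = 10^(−4.20) = 6.31 × 10^-5
Kb = x²/(0.656 − x) = 6.31 × 10^-5
Assume x ≪ 0.656: x ≈ √(6.31 × 10^-5 × 0.656) = 6.43 × 10^-3 M
pOH = −log(6.43 × 10^-3) = 2.19; pH = 14.00 − 2.19 = 11.81

pH = 11.81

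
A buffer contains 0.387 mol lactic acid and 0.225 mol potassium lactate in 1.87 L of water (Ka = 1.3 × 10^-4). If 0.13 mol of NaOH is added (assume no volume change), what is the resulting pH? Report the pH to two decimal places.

pH = 4.03

After neutralization: n(CH3CH(OH)COOH) = 0.257 mol, n(CH3CH(OH)COO-) = 0.355 mol.
pKa = −log(1.3 × 10^-4) = 3.886
Henderson–Hasselbalch with mole ratio 0.355/0.257: pH = 3.886 + (+0.140)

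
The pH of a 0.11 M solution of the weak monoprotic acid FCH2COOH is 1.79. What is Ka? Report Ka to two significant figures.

Ka = 2.8 × 10^-3

[H+] = 10^(-1.79) = 1.62 × 10^-2 M
At equilibrium [HA] = 0.11 − 1.62 × 10^-2 = 9.38 × 10^-2 M
Ka = [H+][A-]/[HA] = (1.62 × 10^-2)² / 9.38 × 10^-2 = 2.8 × 10^-3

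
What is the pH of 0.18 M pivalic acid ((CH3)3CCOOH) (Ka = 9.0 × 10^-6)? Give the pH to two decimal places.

(CH3)3CCOOH ⇌ (CH3)3CCOO- + H+
Ka = x²/(0.18 − x) = 9.0 × 10^-6
Neglecting x in the denominator: x = √(9.0 × 10^-6 × 0.18) = 1.27 × 10^-3 M
Check: 0.71% ionized — well under 5%, approximation valid.
pH = −log(1.27 × 10^-3) = 2.90

pH = 2.90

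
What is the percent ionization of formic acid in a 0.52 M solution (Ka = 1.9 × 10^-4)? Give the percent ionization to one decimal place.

1.9%

HCOOH ⇌ HCOO- + H+; let x = [H+] at equilibrium.
x ≈ √(Ka·C₀) = √(1.9 × 10^-4 × 0.52) = 9.94 × 10^-3 M
Fraction ionized = 9.94 × 10^-3 / 0.52 = 0.0191 → 1.9%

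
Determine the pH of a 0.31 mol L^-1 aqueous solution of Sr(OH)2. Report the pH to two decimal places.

pH = 13.79

Sr(OH)2 is a strong base (each formula unit releases 2 OH-); [OH-] = 0.62 M.
pOH = -log(0.62) = 0.21
pH = 14.00 - 0.21 = 13.79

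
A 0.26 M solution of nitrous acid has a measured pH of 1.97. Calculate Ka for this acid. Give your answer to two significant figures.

[H+] = 10^(-1.97) = 1.07 × 10^-2 M
At equilibrium [HA] = 0.26 − 1.07 × 10^-2 = 2.49 × 10^-1 M
Ka = [H+][A-]/[HA] = (1.07 × 10^-2)² / 2.49 × 10^-1 = 4.6 × 10^-4

Ka = 4.6 × 10^-4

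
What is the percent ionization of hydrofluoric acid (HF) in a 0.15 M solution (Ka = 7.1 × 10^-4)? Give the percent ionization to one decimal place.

6.6%

HF ⇌ F- + H+; let x = [H+] at equilibrium.
Ka = x²/(C₀ − x); solving the quadratic gives x = 9.97 × 10^-3 M.
% ionization = x/C₀ × 100% = 9.97 × 10^-3/0.15 × 100% = 6.6%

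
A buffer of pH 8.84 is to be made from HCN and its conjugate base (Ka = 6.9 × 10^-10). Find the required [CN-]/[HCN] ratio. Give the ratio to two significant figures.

pKa = -log(6.9 × 10^-10) = 9.161
pH = pKa + log(r) ⇒ log(r) = 8.84 − 9.161 = -0.321
r = [CN-]/[HCN] = 10^(-0.321) = 0.478

ratio = 0.48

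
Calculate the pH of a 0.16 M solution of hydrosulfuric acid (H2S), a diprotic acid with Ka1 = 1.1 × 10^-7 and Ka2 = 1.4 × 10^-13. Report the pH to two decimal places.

Ka1 ≫ Ka2, so treat the first dissociation as the only significant source of H+.
Ka1 = x²/(0.16 − x) = 1.1 × 10^-7
x ≈ √(1.1 × 10^-7 × 0.16) = 1.33 × 10^-4 M
pH = −log(1.33 × 10^-4) = 3.88

pH = 3.88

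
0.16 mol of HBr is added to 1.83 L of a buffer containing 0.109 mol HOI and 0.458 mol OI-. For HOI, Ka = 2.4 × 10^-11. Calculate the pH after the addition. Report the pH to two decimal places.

Added H+ converts OI- to HOI: HOI → 0.269 mol, OI- → 0.298 mol.
pKa = −log(2.4 × 10^-11) = 10.620
pH = pKa + log(n_OI-/n_HOI) = 10.620 + log(0.298/0.269) = 10.620 + (+0.044)

pH = 10.66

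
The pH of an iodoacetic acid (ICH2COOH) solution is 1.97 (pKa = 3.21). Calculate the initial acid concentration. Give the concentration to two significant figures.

C₀ = 2.0 × 10^-1 M

[H+] = 10^(-1.97) = 1.07 × 10^-2 M = x
Ka = 10^(−3.21) = 6.17 × 10^-4
Ka = x²/(C₀ − x) ⇒ C₀ = x + x²/Ka
C₀ = 1.07 × 10^-2 + (1.07 × 10^-2)²/(6.17 × 10^-4) = 1.96 × 10^-1 M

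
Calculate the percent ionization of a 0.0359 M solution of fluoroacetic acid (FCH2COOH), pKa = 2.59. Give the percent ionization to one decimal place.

FCH2COOH ⇌ FCH2COO- + H+; let x = [H+] at equilibrium.
Ka = 10^(−2.59) = 2.57 × 10^-3
Ka = x²/(C₀ − x); solving the quadratic gives x = 8.41 × 10^-3 M.
% ionization = x/C₀ × 100% = 8.41 × 10^-3/0.0359 × 100% = 23.4%

23.4%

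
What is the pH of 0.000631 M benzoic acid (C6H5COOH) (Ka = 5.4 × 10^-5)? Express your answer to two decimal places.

C6H5COOH ⇌ C6H5COO- + H+
From the ICE table, Ka = [H+]²/(0.000631 − [H+]) = 5.4 × 10^-5.
[H+] is not negligible relative to C₀; solve [H+]² + 5.4e-05·[H+] − 3.41e-08 = 0.
[H+] = [−5.4e-05 + √(5.4e-05² + 1.36e-07)]/2 = 1.60 × 10^-4 M
pH = −log[H+] = −log(1.60 × 10^-4) = 3.80

pH = 3.80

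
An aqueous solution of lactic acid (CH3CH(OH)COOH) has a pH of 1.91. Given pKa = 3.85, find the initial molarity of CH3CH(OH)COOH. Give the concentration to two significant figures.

C₀ = 1.1 M

[H+] = 10^(-1.91) = 1.23 × 10^-2 M = x
Ka = 10^(−3.85) = 1.41 × 10^-4
Ka = x²/(C₀ − x) ⇒ C₀ = x + x²/Ka
C₀ = 1.23 × 10^-2 + (1.23 × 10^-2)²/(1.41 × 10^-4) = 1.09 M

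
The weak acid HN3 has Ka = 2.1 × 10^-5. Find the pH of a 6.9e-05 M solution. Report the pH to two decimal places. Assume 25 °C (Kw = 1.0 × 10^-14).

HN3 ⇌ N3- + H+
Ka = x²/(6.9e-05 − x) = 2.1 × 10^-5
x is not negligible relative to C₀; solve x² + 2.1e-05·x − 1.45e-09 = 0.
x = (−Ka + √(Ka² + 4·Ka·C₀))/2 = 2.90 × 10^-5 M
pH = −log[H+] = −log(2.90 × 10^-5) = 4.54

pH = 4.54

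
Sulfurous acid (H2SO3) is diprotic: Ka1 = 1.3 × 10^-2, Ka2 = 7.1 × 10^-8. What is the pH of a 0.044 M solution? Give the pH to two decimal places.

Ka1 ≫ Ka2, so treat the first dissociation as the only significant source of H+.
Ka1 = x²/(0.044 − x) = 1.3 × 10^-2
Solving the quadratic: x = (−Ka1 + √(Ka1² + 4·Ka1·C₀))/2 = 1.83 × 10^-2 M
pH = −log(1.83 × 10^-2) = 1.74

pH = 1.74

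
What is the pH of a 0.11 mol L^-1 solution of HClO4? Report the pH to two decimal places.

pH = 0.96

HClO4 is a strong acid and dissociates completely, so [H+] = 0.11 M.
pH = -log(0.11) = 0.96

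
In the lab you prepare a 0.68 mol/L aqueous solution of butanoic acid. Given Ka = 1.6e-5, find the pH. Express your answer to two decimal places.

CH3(CH2)2COOH ⇌ CH3(CH2)2COO- + H+
Ka = [H+]²/(0.68 − [H+]) = 1.6 × 10^-5
Assume [H+] ≪ 0.68: [H+] ≈ √(1.6 × 10^-5 × 0.68) = 3.30 × 10^-3 M
pH = −log(3.30 × 10^-3) = 2.48

pH = 2.48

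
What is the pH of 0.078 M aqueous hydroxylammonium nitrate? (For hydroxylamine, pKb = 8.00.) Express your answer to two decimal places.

NH3OH+ is the conjugate acid of the weak base NH2OH.
Kb = 10^(−8.00) = 1.00 × 10^-8
Ka = Kw/Kb = 1.0×10^-14 / 1.00 × 10^-8 = 1.00 × 10^-6
From the ICE table, Ka = [H+]²/(0.078 − [H+]) = 1.00 × 10^-6.
Since Ka ≪ C₀, [H+] ≈ √(Ka·C₀) = 2.79 × 10^-4 M.
([H+]/C₀ = 0.36% < 5%, so the approximation holds.)
pH = −log[H+] = −log(2.79 × 10^-4) = 3.55

pH = 3.55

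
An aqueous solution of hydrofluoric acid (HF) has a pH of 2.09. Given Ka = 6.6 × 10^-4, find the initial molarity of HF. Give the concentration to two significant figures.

C₀ = 1.1 × 10^-1 M

[H+] = 10^(-2.09) = 8.13 × 10^-3 M = x
Ka = x²/(C₀ − x) ⇒ C₀ = x + x²/Ka
C₀ = 8.13 × 10^-3 + (8.13 × 10^-3)²/(6.6 × 10^-4) = 1.08 × 10^-1 M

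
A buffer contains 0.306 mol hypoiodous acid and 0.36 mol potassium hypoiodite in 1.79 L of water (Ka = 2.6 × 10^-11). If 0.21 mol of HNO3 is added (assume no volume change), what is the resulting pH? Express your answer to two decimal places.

pH = 10.05

Added H+ converts OI- to HOI: HOI → 0.516 mol, OI- → 0.15 mol.
pKa = −log(2.6 × 10^-11) = 10.585
pH = pKa + log([A⁻]/[HA]) = 10.585 + log(0.15/0.516) = 10.585 -0.537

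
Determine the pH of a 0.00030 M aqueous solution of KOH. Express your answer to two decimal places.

pH = 10.48

KOH is a strong base; [OH-] = 0.0003 M.
pOH = -log(0.0003) = 3.52
pH = 14.00 - 3.52 = 10.48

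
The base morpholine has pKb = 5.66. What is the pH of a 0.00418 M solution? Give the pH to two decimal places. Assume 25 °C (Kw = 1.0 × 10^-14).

pH = 9.98

C4H8ONH + H2O ⇌ C4H8ONH2+ + OH-
Kb = 10^(−5.66) = 2.19 × 10^-6
Let x = [OH-] at equilibrium. Kb = x²/(0.00418 − x).
Since Kb ≪ C₀, x ≈ √(Kb·C₀) = 9.57 × 10^-5 M.
pOH = 4.02, so pH = 14.00 − pOH = 9.98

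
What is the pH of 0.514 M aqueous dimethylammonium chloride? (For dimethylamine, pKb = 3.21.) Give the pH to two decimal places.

(CH3)2NH2+ is the conjugate acid of the weak base (CH3)2NH.
Kb = 10^(−3.21) = 6.17 × 10^-4
Ka = Kw/Kb = 1.0×10^-14 / 6.17 × 10^-4 = 1.62 × 10^-11
From the ICE table, Ka = [H+]²/(0.514 − [H+]) = 1.62 × 10^-11.
Neglecting [H+] in the denominator: [H+] = √(1.62 × 10^-11 × 0.514) = 2.89 × 10^-6 M
Check: 0.00056% ionized — well under 5%, approximation valid.
pH = −log[H+] = −log(2.89 × 10^-6) = 5.54

pH = 5.54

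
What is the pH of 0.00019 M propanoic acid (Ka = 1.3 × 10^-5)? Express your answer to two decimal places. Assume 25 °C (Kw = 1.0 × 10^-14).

CH3CH2COOH ⇌ CH3CH2COO- + H+
From the ICE table, Ka = [H+]²/(0.00019 − [H+]) = 1.3 × 10^-5.
Here C₀/Ka ≈ 14.6, so the small-[H+] approximation fails. Use the quadratic:
[H+] = (−Ka + √(Ka² + 4·Ka·C₀))/2 = 4.36 × 10^-5 M
pH = −log[H+] = −log(4.36 × 10^-5) = 4.36

pH = 4.36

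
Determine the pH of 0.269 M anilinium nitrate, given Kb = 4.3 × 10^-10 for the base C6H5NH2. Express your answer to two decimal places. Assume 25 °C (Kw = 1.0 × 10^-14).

C6H5NH3+ is the conjugate acid of the weak base C6H5NH2.
Ka = Kw/Kb = 1.0×10^-14 / 4.3 × 10^-10 = 2.33 × 10^-5
Ka = [H+]²/(0.269 − [H+]) = 2.33 × 10^-5
Since Ka ≪ C₀, [H+] ≈ √(Ka·C₀) = 2.50 × 10^-3 M.
([H+]/C₀ = 0.93% < 5%, so the approximation holds.)
pH = −log(2.50 × 10^-3) = 2.60

pH = 2.60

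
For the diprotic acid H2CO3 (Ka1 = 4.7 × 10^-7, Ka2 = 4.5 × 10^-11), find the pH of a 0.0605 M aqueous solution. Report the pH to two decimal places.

pH = 3.77

Since Ka1 ≫ Ka2, the first ionization dominates [H+].
Ka1 = x²/(0.0605 − x) = 4.7 × 10^-7
x ≈ √(4.7 × 10^-7 × 0.0605) = 1.69 × 10^-4 M
pH = −log(1.69 × 10^-4) = 3.77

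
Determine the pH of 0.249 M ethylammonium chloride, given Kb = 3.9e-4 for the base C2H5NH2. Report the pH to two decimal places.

C2H5NH3+ is the conjugate acid of the weak base C2H5NH2.
Ka = Kw/Kb = 1.0×10^-14 / 3.9 × 10^-4 = 2.56 × 10^-11
Let x = [H+] at equilibrium. Ka = x²/(0.249 − x).
Neglecting x in the denominator: x = √(2.56 × 10^-11 × 0.249) = 2.52 × 10^-6 M
(x/C₀ = 0.001% < 5%, so the approximation holds.)
pH = −log(2.52 × 10^-6) = 5.60

pH = 5.60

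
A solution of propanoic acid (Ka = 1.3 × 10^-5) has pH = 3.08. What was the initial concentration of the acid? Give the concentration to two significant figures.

C₀ = 5.4 × 10^-2 M

[H+] = 10^(-3.08) = 8.32 × 10^-4 M = x
Ka = x²/(C₀ − x) ⇒ C₀ = x + x²/Ka
C₀ = 8.32 × 10^-4 + (8.32 × 10^-4)²/(1.3 × 10^-5) = 5.41 × 10^-2 M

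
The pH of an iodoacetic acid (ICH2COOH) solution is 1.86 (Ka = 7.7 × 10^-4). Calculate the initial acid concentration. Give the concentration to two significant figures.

[H+] = 10^(-1.86) = 1.38 × 10^-2 M = x
Ka = x²/(C₀ − x) ⇒ C₀ = x + x²/Ka
C₀ = 1.38 × 10^-2 + (1.38 × 10^-2)²/(7.7 × 10^-4) = 2.61 × 10^-1 M

C₀ = 2.6 × 10^-1 M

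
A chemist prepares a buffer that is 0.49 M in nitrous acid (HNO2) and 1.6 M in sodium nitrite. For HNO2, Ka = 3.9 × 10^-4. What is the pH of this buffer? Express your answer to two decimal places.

pH = 3.92

pKa = −log(3.9 × 10^-4) = 3.409
Henderson–Hasselbalch: pH = pKa + log([NO2-]/[HNO2]) = 3.409 + log(1.6/0.49)
pH = 3.409 + (+0.514) = 3.92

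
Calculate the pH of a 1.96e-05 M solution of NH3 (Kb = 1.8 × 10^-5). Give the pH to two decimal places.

pH = 9.07

NH3 + H2O ⇌ NH4+ + OH-
Kb = [OH-]²/(1.96e-05 − [OH-]) = 1.8 × 10^-5
Here C₀/Kb ≈ 1.09, so the small-[OH-] approximation fails. Use the quadratic:
[OH-] = (−Kb + √(Kb² + 4·Kb·C₀))/2 = 1.18 × 10^-5 M
pOH = 4.93, so pH = 14.00 − pOH = 9.07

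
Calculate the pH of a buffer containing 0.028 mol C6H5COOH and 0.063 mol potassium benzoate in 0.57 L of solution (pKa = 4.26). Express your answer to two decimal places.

pH = 4.61

Using pH = pKa + log([base]/[acid]) with [base]/[acid] = 0.063/0.028:
pH = 4.26 + (+0.352) = 4.61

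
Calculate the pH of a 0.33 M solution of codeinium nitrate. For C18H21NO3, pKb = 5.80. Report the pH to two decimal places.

C18H22NO3+ is the conjugate acid of the weak base C18H21NO3.
Kb = 10^(−5.80) = 1.58 × 10^-6
Ka = Kw/Kb = 1.0×10^-14 / 1.58 × 10^-6 = 6.33 × 10^-9
From the ICE table, Ka = [H+]²/(0.33 − [H+]) = 6.33 × 10^-9.
Assume [H+] ≪ 0.33: [H+] ≈ √(6.33 × 10^-9 × 0.33) = 4.57 × 10^-5 M
Check: 0.014% ionized — well under 5%, approximation valid.
pH = −log(4.57 × 10^-5) = 4.34

pH = 4.34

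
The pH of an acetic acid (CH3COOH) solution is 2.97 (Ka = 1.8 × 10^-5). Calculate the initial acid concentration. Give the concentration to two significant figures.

[H+] = 10^(-2.97) = 1.07 × 10^-3 M = x
Ka = x²/(C₀ − x) ⇒ C₀ = x + x²/Ka
C₀ = 1.07 × 10^-3 + (1.07 × 10^-3)²/(1.8 × 10^-5) = 6.47 × 10^-2 M

C₀ = 6.5 × 10^-2 M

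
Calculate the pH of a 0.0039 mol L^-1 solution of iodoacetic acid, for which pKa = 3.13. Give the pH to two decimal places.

pH = 2.86

ICH2COOH ⇌ ICH2COO- + H+
Ka = 10^(−3.13) = 7.41 × 10^-4
Let x = [H+] at equilibrium. Ka = x²/(0.0039 − x).
The 5% rule fails; solving x² + Ka·x − Ka·C₀ = 0 exactly:
x = (−Ka + √(Ka² + 4·Ka·C₀))/2 = 1.37 × 10^-3 M
pH = −log(1.37 × 10^-3) = 2.86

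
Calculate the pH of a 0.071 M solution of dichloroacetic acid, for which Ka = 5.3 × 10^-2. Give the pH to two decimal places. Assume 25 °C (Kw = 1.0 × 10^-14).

Cl2CHCOOH ⇌ Cl2CHCOO- + H+
From the ICE table, Ka = x²/(0.071 − x) = 5.3 × 10^-2.
Here C₀/Ka ≈ 1.34, so the small-x approximation fails. Use the quadratic:
x = [−0.053 + √(0.053² + 0.0151)]/2 = 4.03 × 10^-2 M
pH = −log(4.03 × 10^-2) = 1.39

pH = 1.39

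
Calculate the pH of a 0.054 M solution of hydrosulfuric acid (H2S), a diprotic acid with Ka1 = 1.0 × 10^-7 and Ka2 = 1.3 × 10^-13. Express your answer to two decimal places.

Since Ka1 ≫ Ka2, the first ionization dominates [H+].
Ka1 = x²/(0.054 − x) = 1.0 × 10^-7
x ≈ √(1.0 × 10^-7 × 0.054) = 7.35 × 10^-5 M
pH = −log(7.35 × 10^-5) = 4.13

pH = 4.13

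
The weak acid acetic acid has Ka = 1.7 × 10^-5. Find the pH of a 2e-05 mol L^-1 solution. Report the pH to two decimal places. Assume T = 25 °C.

CH3COOH ⇌ CH3COO- + H+
Ka = x²/(2e-05 − x) = 1.7 × 10^-5
Here C₀/Ka ≈ 1.18, so the small-x approximation fails. Use the quadratic:
x = (−Ka + √(Ka² + 4·Ka·C₀))/2 = 1.18 × 10^-5 M
pH = −log(1.18 × 10^-5) = 4.93

pH = 4.93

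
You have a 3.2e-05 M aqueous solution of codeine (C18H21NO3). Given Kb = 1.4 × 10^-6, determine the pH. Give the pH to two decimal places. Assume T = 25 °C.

C18H21NO3 + H2O ⇌ C18H22NO3+ + OH-
From the ICE table, Kb = [OH-]²/(3.2e-05 − [OH-]) = 1.4 × 10^-6.
The 5% rule fails; solving [OH-]² + Kb·[OH-] − Kb·C₀ = 0 exactly:
[OH-] = (−Kb + √(Kb² + 4·Kb·C₀))/2 = 6.03 × 10^-6 M
pOH = 5.22, so pH = 14.00 − pOH = 8.78

pH = 8.78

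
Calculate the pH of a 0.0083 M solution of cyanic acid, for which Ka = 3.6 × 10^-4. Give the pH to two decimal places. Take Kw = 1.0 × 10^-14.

pH = 2.81

HOCN ⇌ OCN- + H+
Ka = [H+]²/(0.0083 − [H+]) = 3.6 × 10^-4
[H+] is not negligible relative to C₀; solve [H+]² + 0.00036·[H+] − 2.99e-06 = 0.
[H+] = [−0.00036 + √(0.00036² + 1.2e-05)]/2 = 1.56 × 10^-3 M
pH = −log(1.56 × 10^-3) = 2.81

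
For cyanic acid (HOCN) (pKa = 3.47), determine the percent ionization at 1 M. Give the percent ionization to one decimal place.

HOCN ⇌ OCN- + H+; let x = [H+] at equilibrium.
Ka = 10^(−3.47) = 3.39 × 10^-4
x ≈ √(Ka·C₀) = √(3.39 × 10^-4 × 1) = 1.84 × 10^-2 M
% ionization = x/C₀ × 100% = 1.84 × 10^-2/1 × 100% = 1.8%

1.8%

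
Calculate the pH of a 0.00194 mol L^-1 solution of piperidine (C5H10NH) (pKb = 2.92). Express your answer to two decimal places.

C5H10NH + H2O ⇌ C5H10NH2+ + OH-
Kb = 10^(−2.92) = 1.20 × 10^-3
Kb = x²/(0.00194 − x) = 1.20 × 10^-3
Here C₀/Kb ≈ 1.62, so the small-x approximation fails. Use the quadratic:
x = (−Kb + √(Kb² + 4·Kb·C₀))/2 = 1.04 × 10^-3 M
pOH = 2.98, so pH = 14.00 − pOH = 11.02

pH = 11.02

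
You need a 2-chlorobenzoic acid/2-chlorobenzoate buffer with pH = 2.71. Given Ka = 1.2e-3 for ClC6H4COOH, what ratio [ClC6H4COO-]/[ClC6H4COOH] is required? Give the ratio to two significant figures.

pKa = -log(1.2 × 10^-3) = 2.921
pH = pKa + log(r) ⇒ log(r) = 2.71 − 2.921 = -0.211
r = [ClC6H4COO-]/[ClC6H4COOH] = 10^(-0.211) = 0.615

ratio = 0.62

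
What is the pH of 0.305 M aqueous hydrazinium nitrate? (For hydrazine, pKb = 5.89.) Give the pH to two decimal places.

N2H5+ is the conjugate acid of the weak base N2H4.
Kb = 10^(−5.89) = 1.29 × 10^-6
Ka = Kw/Kb = 1.0×10^-14 / 1.29 × 10^-6 = 7.75 × 10^-9
Ka = [H+]²/(0.305 − [H+]) = 7.75 × 10^-9
Neglecting [H+] in the denominator: [H+] = √(7.75 × 10^-9 × 0.305) = 4.86 × 10^-5 M
Check: 0.016% ionized — well under 5%, approximation valid.
pH = −log(4.86 × 10^-5) = 4.31

pH = 4.31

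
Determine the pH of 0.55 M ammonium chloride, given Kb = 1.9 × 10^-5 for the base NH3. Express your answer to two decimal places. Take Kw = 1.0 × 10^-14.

pH = 4.77

NH4+ is the conjugate acid of the weak base NH3.
Ka = Kw/Kb = 1.0×10^-14 / 1.9 × 10^-5 = 5.26 × 10^-10
Let x = [H+] at equilibrium. Ka = x²/(0.55 − x).
Since Ka ≪ C₀, x ≈ √(Ka·C₀) = 1.70 × 10^-5 M.
Check: 0.0031% ionized — well under 5%, approximation valid.
pH = −log[H+] = −log(1.70 × 10^-5) = 4.77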